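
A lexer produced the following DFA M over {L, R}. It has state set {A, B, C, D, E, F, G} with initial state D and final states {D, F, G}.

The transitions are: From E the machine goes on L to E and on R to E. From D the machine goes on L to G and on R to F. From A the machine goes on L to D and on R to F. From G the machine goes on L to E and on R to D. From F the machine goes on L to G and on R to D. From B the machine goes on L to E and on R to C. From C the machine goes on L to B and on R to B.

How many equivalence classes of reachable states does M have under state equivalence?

3

States {A,B,C} cannot be reached from the start state, so discard them.
Initial partition by acceptance: {D,F,G} | {E}.
Refine {D,F,G} on symbol L: members go to different blocks, giving {D,F} and {G}.
No further refinement is possible. Final partition (3 blocks): {D,F} | {E} | {G}.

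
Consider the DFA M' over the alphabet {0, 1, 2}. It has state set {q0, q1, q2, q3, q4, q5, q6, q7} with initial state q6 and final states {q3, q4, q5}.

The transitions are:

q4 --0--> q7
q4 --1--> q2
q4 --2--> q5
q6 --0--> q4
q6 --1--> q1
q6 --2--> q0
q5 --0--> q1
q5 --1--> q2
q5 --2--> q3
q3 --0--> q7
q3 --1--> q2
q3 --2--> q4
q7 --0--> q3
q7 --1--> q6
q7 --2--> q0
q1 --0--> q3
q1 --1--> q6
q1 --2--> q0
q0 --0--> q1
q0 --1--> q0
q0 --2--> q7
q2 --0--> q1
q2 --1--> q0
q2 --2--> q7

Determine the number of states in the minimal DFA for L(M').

3

Start with accepting vs non-accepting: {q3,q4,q5} | {q0,q1,q2,q6,q7}.
On input 0, block {q0,q1,q2,q6,q7} splits into {q1,q6,q7} and {q0,q2}.
Stable partition: {q3,q4,q5} | {q1,q6,q7} | {q0,q2} — 3 equivalence classes.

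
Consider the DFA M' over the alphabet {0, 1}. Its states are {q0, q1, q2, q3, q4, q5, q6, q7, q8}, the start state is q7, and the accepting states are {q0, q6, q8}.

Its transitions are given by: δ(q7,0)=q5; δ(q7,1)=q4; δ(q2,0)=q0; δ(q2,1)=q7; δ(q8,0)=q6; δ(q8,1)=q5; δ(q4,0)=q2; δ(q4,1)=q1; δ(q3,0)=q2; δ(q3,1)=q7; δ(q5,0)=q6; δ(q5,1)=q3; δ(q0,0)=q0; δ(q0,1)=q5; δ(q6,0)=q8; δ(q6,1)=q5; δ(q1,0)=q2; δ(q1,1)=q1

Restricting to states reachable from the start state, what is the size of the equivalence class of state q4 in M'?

4

All states are reachable from the start state.
Start with accepting vs non-accepting: {q0,q6,q8} | {q1,q2,q3,q4,q5,q7}.
Refine {q1,q2,q3,q4,q5,q7} on symbol 0: members go to different blocks, giving {q1,q3,q4,q7} and {q2,q5}.
Stable partition: {q0,q6,q8} | {q1,q3,q4,q7} | {q2,q5} — 3 equivalence classes.
The equivalence class containing q4 is {q1,q3,q4,q7}, of size 4.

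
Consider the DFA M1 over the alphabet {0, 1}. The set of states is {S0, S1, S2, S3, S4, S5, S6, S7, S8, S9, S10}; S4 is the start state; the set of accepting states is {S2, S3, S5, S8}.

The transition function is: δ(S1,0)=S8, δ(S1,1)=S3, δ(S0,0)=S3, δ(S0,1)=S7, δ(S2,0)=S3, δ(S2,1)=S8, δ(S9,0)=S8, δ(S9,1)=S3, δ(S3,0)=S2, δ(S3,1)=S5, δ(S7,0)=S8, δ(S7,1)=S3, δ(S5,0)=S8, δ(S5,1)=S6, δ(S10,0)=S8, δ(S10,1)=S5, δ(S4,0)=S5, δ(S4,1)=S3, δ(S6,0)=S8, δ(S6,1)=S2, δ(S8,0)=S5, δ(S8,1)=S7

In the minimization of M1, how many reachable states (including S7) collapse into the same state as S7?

States {S0,S1,S9,S10} cannot be reached from the start state, so discard them.
Initial partition by acceptance: {S2,S3,S5,S8} | {S4,S6,S7}.
Split {S2,S3,S5,S8} by δ(·,1) → {S2,S3} and {S5,S8}.
Stable partition: {S2,S3} | {S4,S6,S7} | {S5,S8} — 3 equivalence classes.
The equivalence class containing S7 is {S4,S6,S7}, of size 3.

3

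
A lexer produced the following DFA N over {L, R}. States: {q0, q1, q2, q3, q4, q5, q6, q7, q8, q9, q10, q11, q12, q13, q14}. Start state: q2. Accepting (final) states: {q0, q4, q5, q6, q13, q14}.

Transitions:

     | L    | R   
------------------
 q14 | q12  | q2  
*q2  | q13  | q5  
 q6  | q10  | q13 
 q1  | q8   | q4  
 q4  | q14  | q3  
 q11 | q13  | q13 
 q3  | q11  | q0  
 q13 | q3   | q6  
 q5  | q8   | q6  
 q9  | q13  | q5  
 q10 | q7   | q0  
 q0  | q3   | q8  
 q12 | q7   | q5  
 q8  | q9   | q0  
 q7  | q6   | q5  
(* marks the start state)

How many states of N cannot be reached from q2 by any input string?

4

BFS from q2 reaches {q0, q2, q3, q5, q6, q7, q8, q9, q10, q11, q13}; the 4 state(s) q1, q4, q12, q14 are never visited.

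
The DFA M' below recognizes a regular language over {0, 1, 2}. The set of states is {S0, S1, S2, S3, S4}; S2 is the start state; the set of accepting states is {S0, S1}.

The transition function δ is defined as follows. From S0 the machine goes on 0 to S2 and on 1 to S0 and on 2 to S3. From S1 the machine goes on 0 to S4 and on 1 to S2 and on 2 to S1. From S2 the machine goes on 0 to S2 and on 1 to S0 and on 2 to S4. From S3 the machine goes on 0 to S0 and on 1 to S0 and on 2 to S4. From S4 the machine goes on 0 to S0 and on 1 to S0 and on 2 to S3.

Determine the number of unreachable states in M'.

1

Starting at S2 and following transitions, the reachable set is {S0, S2, S3, S4}. That leaves S1 unreachable — 1 in total.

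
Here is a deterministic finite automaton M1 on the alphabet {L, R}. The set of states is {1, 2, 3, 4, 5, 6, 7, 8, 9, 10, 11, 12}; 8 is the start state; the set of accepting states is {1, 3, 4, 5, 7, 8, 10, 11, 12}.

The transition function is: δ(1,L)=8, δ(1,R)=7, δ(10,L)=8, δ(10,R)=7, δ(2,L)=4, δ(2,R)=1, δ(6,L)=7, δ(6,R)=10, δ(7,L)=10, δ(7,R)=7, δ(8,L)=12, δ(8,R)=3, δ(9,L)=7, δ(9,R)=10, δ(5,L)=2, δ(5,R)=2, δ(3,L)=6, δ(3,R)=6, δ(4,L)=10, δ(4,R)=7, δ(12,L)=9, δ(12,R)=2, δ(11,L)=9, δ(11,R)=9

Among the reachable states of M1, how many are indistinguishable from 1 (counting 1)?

2

States {5,11} cannot be reached from the start state, so discard them.
P0 = {1,3,4,7,8,10,12} | {2,6,9}.
Split {1,3,4,7,8,10,12} by δ(·,L) → {1,4,7,8,10} and {3,12}.
On input L, block {1,4,7,8,10} splits into {1,4,7,10} and {8}.
Refine {1,4,7,10} on symbol L: members go to different blocks, giving {1,10} and {4,7}.
No further refinement is possible. Final partition (5 blocks): {1,10} | {2,6,9} | {3,12} | {8} | {4,7}.
The equivalence class containing 1 is {1,10}, of size 2.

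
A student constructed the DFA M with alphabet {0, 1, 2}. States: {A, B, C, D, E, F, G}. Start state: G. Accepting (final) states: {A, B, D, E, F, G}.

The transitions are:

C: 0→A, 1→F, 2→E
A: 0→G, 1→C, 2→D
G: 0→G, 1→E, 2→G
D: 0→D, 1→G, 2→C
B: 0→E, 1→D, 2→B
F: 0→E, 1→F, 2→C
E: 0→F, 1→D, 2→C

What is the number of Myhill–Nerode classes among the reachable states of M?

6

States {B} cannot be reached from the start state, so discard them.
P0 = {A,D,E,F,G} | {C}.
Split {A,D,E,F,G} by δ(·,1) → {D,E,F,G} and {A}.
Refine {D,E,F,G} on symbol 2: members go to different blocks, giving {D,E,F} and {G}.
Refine {D,E,F} on symbol 1: members go to different blocks, giving {E,F} and {D}.
On input 1, block {E,F} splits into {E} and {F}.
The partition is now stable with 6 blocks: {E} | {C} | {A} | {G} | {D} | {F}.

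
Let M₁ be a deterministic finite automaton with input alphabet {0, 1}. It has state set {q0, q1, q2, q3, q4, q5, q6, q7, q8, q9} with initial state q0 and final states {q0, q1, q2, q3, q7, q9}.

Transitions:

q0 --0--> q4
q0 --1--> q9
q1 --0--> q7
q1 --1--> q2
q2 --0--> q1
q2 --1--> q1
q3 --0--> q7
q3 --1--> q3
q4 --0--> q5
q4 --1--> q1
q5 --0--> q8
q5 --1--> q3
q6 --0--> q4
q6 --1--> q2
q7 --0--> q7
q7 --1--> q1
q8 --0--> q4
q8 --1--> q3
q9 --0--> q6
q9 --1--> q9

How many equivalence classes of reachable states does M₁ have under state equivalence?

3

Every state is reachable, so we keep all 10.
Initial partition by acceptance: {q0,q1,q2,q3,q7,q9} | {q4,q5,q6,q8}.
Refine {q0,q1,q2,q3,q7,q9} on symbol 0: members go to different blocks, giving {q1,q2,q3,q7} and {q0,q9}.
Stable partition: {q1,q2,q3,q7} | {q4,q5,q6,q8} | {q0,q9} — 3 equivalence classes.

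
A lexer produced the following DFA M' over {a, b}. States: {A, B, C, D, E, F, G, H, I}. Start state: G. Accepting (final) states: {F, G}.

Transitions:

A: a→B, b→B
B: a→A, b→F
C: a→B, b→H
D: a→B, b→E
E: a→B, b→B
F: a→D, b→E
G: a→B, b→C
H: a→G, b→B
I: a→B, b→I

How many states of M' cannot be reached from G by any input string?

1

BFS from G reaches {A, B, C, D, E, F, G, H}; the 1 state(s) I are never visited.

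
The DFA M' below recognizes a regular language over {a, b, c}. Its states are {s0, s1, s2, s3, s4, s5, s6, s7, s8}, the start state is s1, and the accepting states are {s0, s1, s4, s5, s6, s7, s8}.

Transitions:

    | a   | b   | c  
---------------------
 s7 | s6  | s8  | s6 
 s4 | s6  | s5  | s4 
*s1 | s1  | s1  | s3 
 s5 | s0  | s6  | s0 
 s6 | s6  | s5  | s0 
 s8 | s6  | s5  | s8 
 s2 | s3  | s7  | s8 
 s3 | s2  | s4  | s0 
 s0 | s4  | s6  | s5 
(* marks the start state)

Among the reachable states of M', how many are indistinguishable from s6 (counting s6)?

Initial partition by acceptance: {s0,s1,s4,s5,s6,s7,s8} | {s2,s3}.
Refine {s0,s1,s4,s5,s6,s7,s8} on symbol c: members go to different blocks, giving {s0,s4,s5,s6,s7,s8} and {s1}.
No further refinement is possible. Final partition (3 blocks): {s0,s4,s5,s6,s7,s8} | {s2,s3} | {s1}.
State s6 belongs to the block {s0,s4,s5,s6,s7,s8}, which has 6 states.

6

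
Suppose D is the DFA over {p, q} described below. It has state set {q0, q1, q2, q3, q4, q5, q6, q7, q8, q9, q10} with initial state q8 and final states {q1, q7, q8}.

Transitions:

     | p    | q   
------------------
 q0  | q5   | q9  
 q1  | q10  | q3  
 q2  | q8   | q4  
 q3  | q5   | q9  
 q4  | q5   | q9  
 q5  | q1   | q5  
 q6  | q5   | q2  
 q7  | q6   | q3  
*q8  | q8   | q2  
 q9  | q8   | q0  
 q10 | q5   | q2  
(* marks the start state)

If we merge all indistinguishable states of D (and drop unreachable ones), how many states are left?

5

States {q6,q7} cannot be reached from the start state, so discard them.
P0 = {q1,q8} | {q0,q2,q3,q4,q5,q9,q10}.
Split {q1,q8} by δ(·,p) → {q1} and {q8}.
Refine {q0,q2,q3,q4,q5,q9,q10} on symbol p: members go to different blocks, giving {q0,q3,q4,q10} and {q2,q9} and {q5}.
Stable partition: {q1} | {q0,q3,q4,q10} | {q8} | {q2,q9} | {q5} — 5 equivalence classes.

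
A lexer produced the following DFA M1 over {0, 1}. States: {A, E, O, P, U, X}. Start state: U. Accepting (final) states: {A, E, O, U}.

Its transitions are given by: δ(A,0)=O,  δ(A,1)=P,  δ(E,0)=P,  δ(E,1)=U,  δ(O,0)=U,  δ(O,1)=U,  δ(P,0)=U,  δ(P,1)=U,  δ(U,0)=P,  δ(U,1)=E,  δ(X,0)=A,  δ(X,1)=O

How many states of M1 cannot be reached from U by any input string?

No path from U leads to A, O, X; the other 3 states are all reachable.

3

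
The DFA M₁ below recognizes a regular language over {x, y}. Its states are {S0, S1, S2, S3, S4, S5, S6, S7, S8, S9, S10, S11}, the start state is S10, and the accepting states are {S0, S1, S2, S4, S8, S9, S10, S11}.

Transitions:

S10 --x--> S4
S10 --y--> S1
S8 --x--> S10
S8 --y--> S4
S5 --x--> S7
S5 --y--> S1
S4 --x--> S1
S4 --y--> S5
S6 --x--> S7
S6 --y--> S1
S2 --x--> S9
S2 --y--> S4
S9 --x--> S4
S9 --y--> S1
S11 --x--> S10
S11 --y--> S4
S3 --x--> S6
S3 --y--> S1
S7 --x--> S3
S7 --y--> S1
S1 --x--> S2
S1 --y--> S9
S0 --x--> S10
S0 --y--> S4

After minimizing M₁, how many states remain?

5

First remove the unreachable states {S0,S8,S11}; 9 states remain.
P0 = {S1,S2,S4,S9,S10} | {S3,S5,S6,S7}.
Split {S1,S2,S4,S9,S10} by δ(·,y) → {S1,S2,S9,S10} and {S4}.
On input x, block {S1,S2,S9,S10} splits into {S1,S2} and {S9,S10}.
Refine {S1,S2} on symbol x: members go to different blocks, giving {S1} and {S2}.
Stable partition: {S1} | {S3,S5,S6,S7} | {S4} | {S9,S10} | {S2} — 5 equivalence classes.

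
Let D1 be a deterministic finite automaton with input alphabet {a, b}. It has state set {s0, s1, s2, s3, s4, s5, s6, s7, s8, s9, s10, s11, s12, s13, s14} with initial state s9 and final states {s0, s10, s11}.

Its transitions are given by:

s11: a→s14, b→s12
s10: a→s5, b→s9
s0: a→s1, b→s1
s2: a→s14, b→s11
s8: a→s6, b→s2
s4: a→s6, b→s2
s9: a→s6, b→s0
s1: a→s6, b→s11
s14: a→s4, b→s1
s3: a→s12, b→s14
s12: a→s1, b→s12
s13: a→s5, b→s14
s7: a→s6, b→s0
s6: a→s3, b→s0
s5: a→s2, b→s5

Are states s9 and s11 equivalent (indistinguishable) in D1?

States {s5,s7,s8,s10,s13} cannot be reached from the start state, so discard them.
Start with accepting vs non-accepting: {s0,s11} | {s1,s2,s3,s4,s6,s9,s12,s14}.
On input b, block {s1,s2,s3,s4,s6,s9,s12,s14} splits into {s1,s2,s6,s9} and {s3,s4,s12,s14}.
Refine {s0,s11} on symbol a: members go to different blocks, giving {s0} and {s11}.
Split {s1,s2,s6,s9} by δ(·,a) → {s1,s9} and {s2,s6}.
Refine {s1,s9} on symbol b: members go to different blocks, giving {s1} and {s9}.
Split {s3,s4,s12,s14} by δ(·,a) → {s3,s14} and {s4} and {s12}.
Refine {s3,s14} on symbol a: members go to different blocks, giving {s3} and {s14}.
Split {s2,s6} by δ(·,a) → {s2} and {s6}.
The partition is now stable with 10 blocks: {s0} | {s1} | {s3} | {s11} | {s2} | {s9} | {s4} | {s12} | {s14} | {s6}.
s9 and s11 end up in different blocks, so they are distinguishable. For instance, the string 'ε' is accepted from only s11.

No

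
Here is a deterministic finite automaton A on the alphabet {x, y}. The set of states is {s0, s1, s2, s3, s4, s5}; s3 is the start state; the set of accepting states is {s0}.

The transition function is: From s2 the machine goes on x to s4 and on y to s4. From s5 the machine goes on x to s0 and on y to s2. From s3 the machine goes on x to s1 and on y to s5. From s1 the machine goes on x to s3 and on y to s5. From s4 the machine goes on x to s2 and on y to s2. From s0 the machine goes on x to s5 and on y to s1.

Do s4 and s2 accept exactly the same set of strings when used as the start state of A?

Yes

Every state is reachable, so we keep all 6.
Start with accepting vs non-accepting: {s0} | {s1,s2,s3,s4,s5}.
Split {s1,s2,s3,s4,s5} by δ(·,x) → {s1,s2,s3,s4} and {s5}.
On input y, block {s1,s2,s3,s4} splits into {s1,s3} and {s2,s4}.
Stable partition: {s0} | {s1,s3} | {s5} | {s2,s4} — 4 equivalence classes.
s4 and s2 lie in the same block of the stable partition, so they are equivalent — no string distinguishes them.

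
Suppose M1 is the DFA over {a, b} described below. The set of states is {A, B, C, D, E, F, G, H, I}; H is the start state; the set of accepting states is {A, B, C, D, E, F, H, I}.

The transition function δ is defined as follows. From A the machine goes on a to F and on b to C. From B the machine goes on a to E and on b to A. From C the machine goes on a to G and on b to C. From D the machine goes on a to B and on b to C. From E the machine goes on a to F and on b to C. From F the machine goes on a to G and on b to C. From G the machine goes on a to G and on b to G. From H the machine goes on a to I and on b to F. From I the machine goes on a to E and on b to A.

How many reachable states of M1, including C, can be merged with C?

2

States {B,D} cannot be reached from the start state, so discard them.
Start with accepting vs non-accepting: {A,C,E,F,H,I} | {G}.
On input a, block {A,C,E,F,H,I} splits into {A,E,H,I} and {C,F}.
Split {A,E,H,I} by δ(·,a) → {A,E} and {H,I}.
Refine {H,I} on symbol a: members go to different blocks, giving {H} and {I}.
The partition is now stable with 5 blocks: {A,E} | {G} | {C,F} | {H} | {I}.
State C belongs to the block {C,F}, which has 2 states.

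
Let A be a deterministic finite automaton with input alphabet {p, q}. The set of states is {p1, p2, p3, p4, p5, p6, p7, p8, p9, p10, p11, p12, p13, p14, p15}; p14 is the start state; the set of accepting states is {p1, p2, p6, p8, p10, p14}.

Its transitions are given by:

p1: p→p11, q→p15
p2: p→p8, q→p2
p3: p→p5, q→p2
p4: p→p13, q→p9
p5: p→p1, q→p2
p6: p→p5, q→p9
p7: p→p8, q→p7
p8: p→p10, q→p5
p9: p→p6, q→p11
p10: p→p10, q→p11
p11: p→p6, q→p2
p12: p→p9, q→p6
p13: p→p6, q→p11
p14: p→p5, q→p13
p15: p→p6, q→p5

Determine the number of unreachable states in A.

BFS from p14 reaches {p1, p2, p5, p6, p8, p9, p10, p11, p13, p14, p15}; the 4 state(s) p3, p4, p7, p12 are never visited.

4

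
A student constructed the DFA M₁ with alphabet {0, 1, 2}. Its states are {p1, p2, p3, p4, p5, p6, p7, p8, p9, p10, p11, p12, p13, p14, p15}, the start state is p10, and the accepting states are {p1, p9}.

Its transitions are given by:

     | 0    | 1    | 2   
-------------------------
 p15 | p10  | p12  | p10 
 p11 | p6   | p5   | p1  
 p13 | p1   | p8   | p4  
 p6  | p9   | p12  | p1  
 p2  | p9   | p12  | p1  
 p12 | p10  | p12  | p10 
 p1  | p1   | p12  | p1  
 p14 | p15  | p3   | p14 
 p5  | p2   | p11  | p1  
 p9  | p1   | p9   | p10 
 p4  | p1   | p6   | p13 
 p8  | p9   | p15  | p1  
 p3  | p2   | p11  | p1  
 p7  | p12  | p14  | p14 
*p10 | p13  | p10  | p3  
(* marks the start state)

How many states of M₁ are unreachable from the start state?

BFS from p10 reaches {p1, p2, p3, p4, p5, p6, p8, p9, p10, p11, p12, p13, p15}; the 2 state(s) p7, p14 are never visited.

2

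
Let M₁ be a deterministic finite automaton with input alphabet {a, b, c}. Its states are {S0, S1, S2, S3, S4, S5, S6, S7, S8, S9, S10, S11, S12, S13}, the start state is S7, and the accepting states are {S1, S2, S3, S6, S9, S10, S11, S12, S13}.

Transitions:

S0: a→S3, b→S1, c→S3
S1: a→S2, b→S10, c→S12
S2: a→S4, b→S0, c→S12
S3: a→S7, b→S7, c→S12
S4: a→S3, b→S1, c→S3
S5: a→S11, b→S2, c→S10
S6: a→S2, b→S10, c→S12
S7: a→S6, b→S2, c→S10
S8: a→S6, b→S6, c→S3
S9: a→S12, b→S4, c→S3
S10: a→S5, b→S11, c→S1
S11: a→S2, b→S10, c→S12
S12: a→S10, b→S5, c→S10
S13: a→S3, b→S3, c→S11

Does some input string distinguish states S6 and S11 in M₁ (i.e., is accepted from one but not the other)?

Reachable states from the start: {S0,S1,S2,S3,S4,S5,S6,S7,S10,S11,S12}. Unreachable: {S8,S9,S13} — drop them.
Start with accepting vs non-accepting: {S1,S2,S3,S6,S10,S11,S12} | {S0,S4,S5,S7}.
On input a, block {S1,S2,S3,S6,S10,S11,S12} splits into {S1,S6,S11,S12} and {S2,S3,S10}.
On input b, block {S1,S6,S11,S12} splits into {S1,S6,S11} and {S12}.
Split {S0,S4,S5,S7} by δ(·,a) → {S0,S4} and {S5,S7}.
On input a, block {S2,S3,S10} splits into {S3,S10} and {S2}.
On input b, block {S3,S10} splits into {S3} and {S10}.
No further refinement is possible. Final partition (7 blocks): {S1,S6,S11} | {S0,S4} | {S3} | {S12} | {S5,S7} | {S2} | {S10}.
S6 and S11 lie in the same block of the stable partition, so they are equivalent — no string distinguishes them.

No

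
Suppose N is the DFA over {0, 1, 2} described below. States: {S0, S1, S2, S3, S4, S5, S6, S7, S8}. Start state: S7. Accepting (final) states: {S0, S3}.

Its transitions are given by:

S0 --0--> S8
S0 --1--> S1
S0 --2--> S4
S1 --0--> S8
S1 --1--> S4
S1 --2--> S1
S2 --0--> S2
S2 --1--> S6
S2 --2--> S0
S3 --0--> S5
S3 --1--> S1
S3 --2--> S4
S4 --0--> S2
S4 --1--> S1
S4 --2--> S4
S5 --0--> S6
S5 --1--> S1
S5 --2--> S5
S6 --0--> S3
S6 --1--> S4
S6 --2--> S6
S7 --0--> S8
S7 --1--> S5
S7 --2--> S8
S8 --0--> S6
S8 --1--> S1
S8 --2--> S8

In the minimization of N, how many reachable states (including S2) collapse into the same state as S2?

1

Every state is reachable, so we keep all 9.
Initial partition by acceptance: {S0,S3} | {S1,S2,S4,S5,S6,S7,S8}.
Refine {S1,S2,S4,S5,S6,S7,S8} on symbol 0: members go to different blocks, giving {S1,S2,S4,S5,S7,S8} and {S6}.
On input 0, block {S1,S2,S4,S5,S7,S8} splits into {S1,S2,S4,S7} and {S5,S8}.
On input 0, block {S1,S2,S4,S7} splits into {S1,S7} and {S2,S4}.
Refine {S1,S7} on symbol 1: members go to different blocks, giving {S1} and {S7}.
On input 1, block {S2,S4} splits into {S2} and {S4}.
Stable partition: {S0,S3} | {S1} | {S6} | {S5,S8} | {S2} | {S7} | {S4} — 7 equivalence classes.
The equivalence class containing S2 is {S2}, of size 1.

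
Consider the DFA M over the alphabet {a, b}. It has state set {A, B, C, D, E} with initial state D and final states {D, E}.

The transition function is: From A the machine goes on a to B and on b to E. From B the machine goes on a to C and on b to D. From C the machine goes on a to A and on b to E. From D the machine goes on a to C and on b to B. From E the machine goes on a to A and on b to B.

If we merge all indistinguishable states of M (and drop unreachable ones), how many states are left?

2

All states are reachable from the start state.
Initial partition by acceptance: {D,E} | {A,B,C}.
No further refinement is possible. Final partition (2 blocks): {D,E} | {A,B,C}.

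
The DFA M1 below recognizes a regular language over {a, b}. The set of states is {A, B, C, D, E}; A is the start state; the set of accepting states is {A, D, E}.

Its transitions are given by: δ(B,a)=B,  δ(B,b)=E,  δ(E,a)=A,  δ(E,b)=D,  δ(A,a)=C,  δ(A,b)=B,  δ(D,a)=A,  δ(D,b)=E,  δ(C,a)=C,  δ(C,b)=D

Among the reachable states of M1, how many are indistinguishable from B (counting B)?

2

Start with accepting vs non-accepting: {A,D,E} | {B,C}.
Refine {A,D,E} on symbol a: members go to different blocks, giving {D,E} and {A}.
Stable partition: {D,E} | {B,C} | {A} — 3 equivalence classes.
State B belongs to the block {B,C}, which has 2 states.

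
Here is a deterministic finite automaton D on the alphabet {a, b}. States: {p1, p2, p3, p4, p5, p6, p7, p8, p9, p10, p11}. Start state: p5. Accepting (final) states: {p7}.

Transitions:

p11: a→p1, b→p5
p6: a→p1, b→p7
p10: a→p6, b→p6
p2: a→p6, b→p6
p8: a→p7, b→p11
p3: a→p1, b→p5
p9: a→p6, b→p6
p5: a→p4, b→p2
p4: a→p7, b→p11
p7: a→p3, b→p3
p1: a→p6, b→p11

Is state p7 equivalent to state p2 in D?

No

First remove the unreachable states {p8,p9,p10}; 8 states remain.
Start with accepting vs non-accepting: {p7} | {p1,p2,p3,p4,p5,p6,p11}.
Refine {p1,p2,p3,p4,p5,p6,p11} on symbol a: members go to different blocks, giving {p1,p2,p3,p5,p6,p11} and {p4}.
On input a, block {p1,p2,p3,p5,p6,p11} splits into {p1,p2,p3,p6,p11} and {p5}.
Refine {p1,p2,p3,p6,p11} on symbol b: members go to different blocks, giving {p1,p2} and {p3,p11} and {p6}.
On input b, block {p1,p2} splits into {p1} and {p2}.
Stable partition: {p7} | {p1} | {p4} | {p5} | {p3,p11} | {p6} | {p2} — 7 equivalence classes.
p7 and p2 end up in different blocks, so they are distinguishable. For instance, the string 'ε' is accepted from only p7.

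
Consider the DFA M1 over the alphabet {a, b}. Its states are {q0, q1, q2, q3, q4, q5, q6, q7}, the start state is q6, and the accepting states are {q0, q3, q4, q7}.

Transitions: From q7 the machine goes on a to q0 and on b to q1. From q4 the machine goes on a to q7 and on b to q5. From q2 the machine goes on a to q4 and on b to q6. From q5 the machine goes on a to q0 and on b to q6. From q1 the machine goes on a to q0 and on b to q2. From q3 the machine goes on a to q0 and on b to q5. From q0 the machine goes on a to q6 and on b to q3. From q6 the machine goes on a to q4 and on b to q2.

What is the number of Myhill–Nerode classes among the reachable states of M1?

5

All states are reachable from the start state.
Start with accepting vs non-accepting: {q0,q3,q4,q7} | {q1,q2,q5,q6}.
Refine {q0,q3,q4,q7} on symbol a: members go to different blocks, giving {q3,q4,q7} and {q0}.
Split {q3,q4,q7} by δ(·,a) → {q3,q7} and {q4}.
Refine {q1,q2,q5,q6} on symbol a: members go to different blocks, giving {q1,q5} and {q2,q6}.
No further refinement is possible. Final partition (5 blocks): {q3,q7} | {q1,q5} | {q0} | {q4} | {q2,q6}.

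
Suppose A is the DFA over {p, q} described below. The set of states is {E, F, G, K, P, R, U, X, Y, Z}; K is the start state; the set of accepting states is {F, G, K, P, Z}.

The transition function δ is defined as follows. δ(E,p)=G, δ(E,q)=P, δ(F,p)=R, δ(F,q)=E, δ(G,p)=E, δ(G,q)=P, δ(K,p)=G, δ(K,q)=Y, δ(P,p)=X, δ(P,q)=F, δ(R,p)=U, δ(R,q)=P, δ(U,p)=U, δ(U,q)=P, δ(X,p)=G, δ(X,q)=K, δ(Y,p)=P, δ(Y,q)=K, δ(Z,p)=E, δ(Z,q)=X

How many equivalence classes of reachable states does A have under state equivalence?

8

Reachable states from the start: {E,F,G,K,P,R,U,X,Y}. Unreachable: {Z} — drop them.
Initial partition by acceptance: {F,G,K,P} | {E,R,U,X,Y}.
On input p, block {F,G,K,P} splits into {F,G,P} and {K}.
Refine {F,G,P} on symbol q: members go to different blocks, giving {G,P} and {F}.
Split {G,P} by δ(·,q) → {P} and {G}.
Split {E,R,U,X,Y} by δ(·,p) → {R,U} and {E,X} and {Y}.
On input q, block {E,X} splits into {E} and {X}.
No further refinement is possible. Final partition (8 blocks): {P} | {R,U} | {K} | {F} | {G} | {E} | {Y} | {X}.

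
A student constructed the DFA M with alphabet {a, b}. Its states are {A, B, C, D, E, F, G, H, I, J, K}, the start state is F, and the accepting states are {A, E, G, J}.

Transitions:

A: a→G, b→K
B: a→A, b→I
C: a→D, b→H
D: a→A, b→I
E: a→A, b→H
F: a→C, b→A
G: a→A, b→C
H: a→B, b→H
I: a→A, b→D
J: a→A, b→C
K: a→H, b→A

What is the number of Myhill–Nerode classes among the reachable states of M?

5

States {E,J} cannot be reached from the start state, so discard them.
Start with accepting vs non-accepting: {A,G} | {B,C,D,F,H,I,K}.
Split {B,C,D,F,H,I,K} by δ(·,a) → {C,F,H,K} and {B,D,I}.
Refine {C,F,H,K} on symbol a: members go to different blocks, giving {C,H} and {F,K}.
Split {A,G} by δ(·,b) → {A} and {G}.
Stable partition: {A} | {C,H} | {B,D,I} | {F,K} | {G} — 5 equivalence classes.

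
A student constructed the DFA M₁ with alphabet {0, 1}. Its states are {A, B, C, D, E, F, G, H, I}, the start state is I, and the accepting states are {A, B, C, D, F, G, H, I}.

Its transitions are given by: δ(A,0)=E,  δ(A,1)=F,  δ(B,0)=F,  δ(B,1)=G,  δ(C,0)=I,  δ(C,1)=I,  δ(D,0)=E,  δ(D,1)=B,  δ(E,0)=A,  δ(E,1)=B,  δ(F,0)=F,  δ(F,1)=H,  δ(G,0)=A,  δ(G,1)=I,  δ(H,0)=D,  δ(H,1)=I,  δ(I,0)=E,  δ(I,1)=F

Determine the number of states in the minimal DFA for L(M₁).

Reachable states from the start: {A,B,D,E,F,G,H,I}. Unreachable: {C} — drop them.
Initial partition by acceptance: {A,B,D,F,G,H,I} | {E}.
Refine {A,B,D,F,G,H,I} on symbol 0: members go to different blocks, giving {B,F,G,H} and {A,D,I}.
Split {B,F,G,H} by δ(·,0) → {B,F} and {G,H}.
The partition is now stable with 4 blocks: {B,F} | {E} | {A,D,I} | {G,H}.

4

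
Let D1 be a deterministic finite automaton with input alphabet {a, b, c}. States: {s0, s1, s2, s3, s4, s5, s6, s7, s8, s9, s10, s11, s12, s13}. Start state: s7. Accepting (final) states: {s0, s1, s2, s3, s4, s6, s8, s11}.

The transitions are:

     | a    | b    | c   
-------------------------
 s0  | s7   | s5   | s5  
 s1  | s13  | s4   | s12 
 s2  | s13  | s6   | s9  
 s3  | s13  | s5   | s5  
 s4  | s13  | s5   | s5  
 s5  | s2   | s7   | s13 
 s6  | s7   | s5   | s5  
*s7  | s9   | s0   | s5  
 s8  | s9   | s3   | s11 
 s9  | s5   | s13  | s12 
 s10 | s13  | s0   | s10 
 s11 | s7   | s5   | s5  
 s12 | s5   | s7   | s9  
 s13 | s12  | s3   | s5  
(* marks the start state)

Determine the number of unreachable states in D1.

No path from s7 leads to s1, s4, s8, s10, s11; the other 9 states are all reachable.

5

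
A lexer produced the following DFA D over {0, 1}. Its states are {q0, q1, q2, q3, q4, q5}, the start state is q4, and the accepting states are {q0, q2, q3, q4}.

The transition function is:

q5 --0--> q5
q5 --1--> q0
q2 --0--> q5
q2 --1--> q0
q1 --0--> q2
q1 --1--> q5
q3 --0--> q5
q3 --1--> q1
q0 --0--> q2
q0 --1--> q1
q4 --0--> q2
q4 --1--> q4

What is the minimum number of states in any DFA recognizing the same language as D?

5

Reachable states from the start: {q0,q1,q2,q4,q5}. Unreachable: {q3} — drop them.
Start with accepting vs non-accepting: {q0,q2,q4} | {q1,q5}.
Refine {q0,q2,q4} on symbol 0: members go to different blocks, giving {q0,q4} and {q2}.
On input 1, block {q0,q4} splits into {q0} and {q4}.
On input 0, block {q1,q5} splits into {q1} and {q5}.
The partition is now stable with 5 blocks: {q0} | {q1} | {q2} | {q4} | {q5}.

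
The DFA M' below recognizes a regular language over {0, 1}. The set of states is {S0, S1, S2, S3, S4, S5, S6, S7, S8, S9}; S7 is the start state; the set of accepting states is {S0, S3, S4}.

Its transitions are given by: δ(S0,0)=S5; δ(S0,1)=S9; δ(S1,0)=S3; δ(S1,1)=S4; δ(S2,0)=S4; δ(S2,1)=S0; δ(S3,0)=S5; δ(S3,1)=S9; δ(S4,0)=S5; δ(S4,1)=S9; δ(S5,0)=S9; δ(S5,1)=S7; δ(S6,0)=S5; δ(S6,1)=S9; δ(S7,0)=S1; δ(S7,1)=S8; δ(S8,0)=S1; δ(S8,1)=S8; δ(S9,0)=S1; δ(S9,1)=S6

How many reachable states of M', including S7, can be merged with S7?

2

First remove the unreachable states {S0,S2}; 8 states remain.
P0 = {S3,S4} | {S1,S5,S6,S7,S8,S9}.
Split {S1,S5,S6,S7,S8,S9} by δ(·,0) → {S5,S6,S7,S8,S9} and {S1}.
Split {S5,S6,S7,S8,S9} by δ(·,0) → {S7,S8,S9} and {S5,S6}.
Refine {S7,S8,S9} on symbol 1: members go to different blocks, giving {S7,S8} and {S9}.
On input 0, block {S5,S6} splits into {S5} and {S6}.
Stable partition: {S3,S4} | {S7,S8} | {S1} | {S5} | {S9} | {S6} — 6 equivalence classes.
State S7 belongs to the block {S7,S8}, which has 2 states.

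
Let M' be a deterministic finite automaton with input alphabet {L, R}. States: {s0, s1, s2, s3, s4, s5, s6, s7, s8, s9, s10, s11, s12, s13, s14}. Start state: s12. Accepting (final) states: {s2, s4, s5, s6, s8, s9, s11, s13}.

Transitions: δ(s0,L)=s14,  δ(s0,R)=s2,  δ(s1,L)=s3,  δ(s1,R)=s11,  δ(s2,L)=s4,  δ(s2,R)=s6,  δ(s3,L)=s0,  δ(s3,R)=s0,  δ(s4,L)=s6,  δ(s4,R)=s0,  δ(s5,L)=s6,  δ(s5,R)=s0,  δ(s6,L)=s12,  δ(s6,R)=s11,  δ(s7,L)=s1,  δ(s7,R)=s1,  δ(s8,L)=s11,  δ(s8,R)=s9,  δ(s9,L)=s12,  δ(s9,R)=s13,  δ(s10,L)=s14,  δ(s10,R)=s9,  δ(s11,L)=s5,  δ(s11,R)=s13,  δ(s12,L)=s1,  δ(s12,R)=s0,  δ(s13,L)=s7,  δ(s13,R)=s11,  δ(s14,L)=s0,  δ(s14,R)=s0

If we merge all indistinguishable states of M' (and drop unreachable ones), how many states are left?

5

Reachable states from the start: {s0,s1,s2,s3,s4,s5,s6,s7,s11,s12,s13,s14}. Unreachable: {s8,s9,s10} — drop them.
Start with accepting vs non-accepting: {s2,s4,s5,s6,s11,s13} | {s0,s1,s3,s7,s12,s14}.
On input L, block {s2,s4,s5,s6,s11,s13} splits into {s2,s4,s5,s11} and {s6,s13}.
On input L, block {s2,s4,s5,s11} splits into {s2,s11} and {s4,s5}.
Split {s0,s1,s3,s7,s12,s14} by δ(·,R) → {s3,s7,s12,s14} and {s0,s1}.
Stable partition: {s2,s11} | {s3,s7,s12,s14} | {s6,s13} | {s4,s5} | {s0,s1} — 5 equivalence classes.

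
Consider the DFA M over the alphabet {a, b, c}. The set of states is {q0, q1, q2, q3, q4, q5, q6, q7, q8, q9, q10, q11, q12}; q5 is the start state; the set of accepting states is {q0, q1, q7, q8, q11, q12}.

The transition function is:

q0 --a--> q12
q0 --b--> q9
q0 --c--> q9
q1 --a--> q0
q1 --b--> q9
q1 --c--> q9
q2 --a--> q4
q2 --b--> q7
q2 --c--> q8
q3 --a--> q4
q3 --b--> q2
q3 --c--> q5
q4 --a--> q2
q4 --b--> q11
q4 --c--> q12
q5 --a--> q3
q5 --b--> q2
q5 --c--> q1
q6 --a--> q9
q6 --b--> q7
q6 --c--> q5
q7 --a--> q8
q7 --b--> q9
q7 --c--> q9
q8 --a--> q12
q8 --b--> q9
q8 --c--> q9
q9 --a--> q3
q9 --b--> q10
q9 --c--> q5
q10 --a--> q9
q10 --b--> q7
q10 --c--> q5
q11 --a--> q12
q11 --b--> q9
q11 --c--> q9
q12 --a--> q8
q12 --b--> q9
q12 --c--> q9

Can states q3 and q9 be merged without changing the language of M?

No

First remove the unreachable states {q6}; 12 states remain.
Initial partition by acceptance: {q0,q1,q7,q8,q11,q12} | {q2,q3,q4,q5,q9,q10}.
Refine {q2,q3,q4,q5,q9,q10} on symbol b: members go to different blocks, giving {q2,q4,q10} and {q3,q5,q9}.
Split {q2,q4,q10} by δ(·,a) → {q2,q4} and {q10}.
Refine {q3,q5,q9} on symbol a: members go to different blocks, giving {q5,q9} and {q3}.
Refine {q5,q9} on symbol b: members go to different blocks, giving {q5} and {q9}.
Stable partition: {q0,q1,q7,q8,q11,q12} | {q2,q4} | {q5} | {q10} | {q3} | {q9} — 6 equivalence classes.
q3 and q9 end up in different blocks, so they are distinguishable. For instance, the string 'ab' is accepted from only q3.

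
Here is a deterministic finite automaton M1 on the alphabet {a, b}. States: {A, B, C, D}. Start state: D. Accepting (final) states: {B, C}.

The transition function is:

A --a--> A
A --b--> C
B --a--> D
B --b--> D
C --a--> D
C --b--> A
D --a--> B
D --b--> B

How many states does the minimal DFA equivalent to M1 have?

First remove the unreachable states {A,C}; 2 states remain.
Initial partition by acceptance: {B} | {D}.
The partition is now stable with 2 blocks: {B} | {D}.

2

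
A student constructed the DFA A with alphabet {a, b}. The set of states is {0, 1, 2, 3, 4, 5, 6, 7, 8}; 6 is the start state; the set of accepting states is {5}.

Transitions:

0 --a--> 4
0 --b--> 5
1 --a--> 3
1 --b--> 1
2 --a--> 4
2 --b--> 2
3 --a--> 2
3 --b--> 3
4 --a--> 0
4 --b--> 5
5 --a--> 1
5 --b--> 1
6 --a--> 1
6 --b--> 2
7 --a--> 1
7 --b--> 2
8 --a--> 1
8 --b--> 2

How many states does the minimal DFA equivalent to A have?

First remove the unreachable states {7,8}; 7 states remain.
P0 = {5} | {0,1,2,3,4,6}.
Refine {0,1,2,3,4,6} on symbol b: members go to different blocks, giving {1,2,3,6} and {0,4}.
Refine {1,2,3,6} on symbol a: members go to different blocks, giving {1,3,6} and {2}.
On input a, block {1,3,6} splits into {1,6} and {3}.
Split {1,6} by δ(·,a) → {1} and {6}.
The partition is now stable with 6 blocks: {5} | {1} | {0,4} | {2} | {3} | {6}.

6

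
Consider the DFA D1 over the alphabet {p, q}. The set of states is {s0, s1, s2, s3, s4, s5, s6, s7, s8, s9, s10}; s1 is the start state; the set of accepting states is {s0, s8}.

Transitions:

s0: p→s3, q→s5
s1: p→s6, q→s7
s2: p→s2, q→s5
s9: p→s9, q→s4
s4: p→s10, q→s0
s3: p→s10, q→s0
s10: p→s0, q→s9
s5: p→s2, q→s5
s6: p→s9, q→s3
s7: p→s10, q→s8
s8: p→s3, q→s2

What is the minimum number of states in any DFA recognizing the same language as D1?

5

Start with accepting vs non-accepting: {s0,s8} | {s1,s2,s3,s4,s5,s6,s7,s9,s10}.
Split {s1,s2,s3,s4,s5,s6,s7,s9,s10} by δ(·,p) → {s1,s2,s3,s4,s5,s6,s7,s9} and {s10}.
Split {s1,s2,s3,s4,s5,s6,s7,s9} by δ(·,p) → {s1,s2,s5,s6,s9} and {s3,s4,s7}.
Refine {s1,s2,s5,s6,s9} on symbol q: members go to different blocks, giving {s1,s6,s9} and {s2,s5}.
The partition is now stable with 5 blocks: {s0,s8} | {s1,s6,s9} | {s10} | {s3,s4,s7} | {s2,s5}.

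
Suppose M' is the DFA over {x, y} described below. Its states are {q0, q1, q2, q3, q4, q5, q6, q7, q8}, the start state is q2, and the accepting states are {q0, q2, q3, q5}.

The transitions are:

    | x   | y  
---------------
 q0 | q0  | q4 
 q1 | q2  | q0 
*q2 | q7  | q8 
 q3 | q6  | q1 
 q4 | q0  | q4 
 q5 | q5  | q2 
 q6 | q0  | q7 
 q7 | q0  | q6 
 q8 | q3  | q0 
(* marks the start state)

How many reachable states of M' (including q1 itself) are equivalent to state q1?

First remove the unreachable states {q5}; 8 states remain.
P0 = {q0,q2,q3} | {q1,q4,q6,q7,q8}.
Split {q0,q2,q3} by δ(·,x) → {q2,q3} and {q0}.
On input x, block {q1,q4,q6,q7,q8} splits into {q4,q6,q7} and {q1,q8}.
Stable partition: {q2,q3} | {q4,q6,q7} | {q0} | {q1,q8} — 4 equivalence classes.
The equivalence class containing q1 is {q1,q8}, of size 2.

2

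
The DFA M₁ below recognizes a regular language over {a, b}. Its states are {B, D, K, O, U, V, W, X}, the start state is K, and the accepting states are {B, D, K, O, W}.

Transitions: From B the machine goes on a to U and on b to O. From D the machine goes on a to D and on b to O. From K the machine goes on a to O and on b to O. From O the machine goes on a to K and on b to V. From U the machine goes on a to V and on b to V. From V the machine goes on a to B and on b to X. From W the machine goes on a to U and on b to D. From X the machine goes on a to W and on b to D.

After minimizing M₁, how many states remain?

All states are reachable from the start state.
Start with accepting vs non-accepting: {B,D,K,O,W} | {U,V,X}.
Split {B,D,K,O,W} by δ(·,a) → {D,K,O} and {B,W}.
Split {D,K,O} by δ(·,b) → {D,K} and {O}.
Refine {D,K} on symbol a: members go to different blocks, giving {K} and {D}.
On input a, block {U,V,X} splits into {V,X} and {U}.
On input b, block {V,X} splits into {V} and {X}.
Split {B,W} by δ(·,b) → {B} and {W}.
Stable partition: {K} | {V} | {B} | {O} | {D} | {U} | {X} | {W} — 8 equivalence classes.

8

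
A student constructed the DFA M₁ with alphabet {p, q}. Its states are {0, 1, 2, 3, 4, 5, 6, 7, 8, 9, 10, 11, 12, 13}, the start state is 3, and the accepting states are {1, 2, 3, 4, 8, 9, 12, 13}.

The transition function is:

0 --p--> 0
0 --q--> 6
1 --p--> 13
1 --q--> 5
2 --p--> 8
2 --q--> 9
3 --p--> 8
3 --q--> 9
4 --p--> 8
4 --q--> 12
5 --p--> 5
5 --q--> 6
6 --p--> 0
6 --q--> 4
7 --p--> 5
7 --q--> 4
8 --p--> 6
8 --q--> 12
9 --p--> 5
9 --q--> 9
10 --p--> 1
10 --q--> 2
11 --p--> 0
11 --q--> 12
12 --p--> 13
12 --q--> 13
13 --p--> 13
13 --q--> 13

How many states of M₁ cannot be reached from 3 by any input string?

No path from 3 leads to 1, 2, 7, 10, 11; the other 9 states are all reachable.

5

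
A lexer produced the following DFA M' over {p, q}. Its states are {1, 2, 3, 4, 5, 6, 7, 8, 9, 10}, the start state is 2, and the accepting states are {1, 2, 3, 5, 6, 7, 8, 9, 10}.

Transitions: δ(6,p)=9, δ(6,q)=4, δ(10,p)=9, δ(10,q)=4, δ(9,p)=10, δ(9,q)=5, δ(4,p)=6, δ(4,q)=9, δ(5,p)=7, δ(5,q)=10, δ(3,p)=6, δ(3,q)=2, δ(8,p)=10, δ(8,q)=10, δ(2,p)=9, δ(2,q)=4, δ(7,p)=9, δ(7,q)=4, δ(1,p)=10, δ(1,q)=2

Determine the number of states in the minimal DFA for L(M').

4

Reachable states from the start: {2,4,5,6,7,9,10}. Unreachable: {1,3,8} — drop them.
Initial partition by acceptance: {2,5,6,7,9,10} | {4}.
On input q, block {2,5,6,7,9,10} splits into {2,6,7,10} and {5,9}.
Split {5,9} by δ(·,q) → {5} and {9}.
Stable partition: {2,6,7,10} | {4} | {5} | {9} — 4 equivalence classes.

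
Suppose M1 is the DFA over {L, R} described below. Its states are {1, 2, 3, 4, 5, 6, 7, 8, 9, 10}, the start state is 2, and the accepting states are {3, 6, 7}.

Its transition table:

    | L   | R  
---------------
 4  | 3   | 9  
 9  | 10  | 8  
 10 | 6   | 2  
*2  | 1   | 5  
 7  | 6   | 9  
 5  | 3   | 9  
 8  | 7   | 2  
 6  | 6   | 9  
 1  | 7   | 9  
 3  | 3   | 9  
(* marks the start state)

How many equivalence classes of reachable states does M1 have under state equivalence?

3

First remove the unreachable states {4}; 9 states remain.
Start with accepting vs non-accepting: {3,6,7} | {1,2,5,8,9,10}.
Split {1,2,5,8,9,10} by δ(·,L) → {1,5,8,10} and {2,9}.
The partition is now stable with 3 blocks: {3,6,7} | {1,5,8,10} | {2,9}.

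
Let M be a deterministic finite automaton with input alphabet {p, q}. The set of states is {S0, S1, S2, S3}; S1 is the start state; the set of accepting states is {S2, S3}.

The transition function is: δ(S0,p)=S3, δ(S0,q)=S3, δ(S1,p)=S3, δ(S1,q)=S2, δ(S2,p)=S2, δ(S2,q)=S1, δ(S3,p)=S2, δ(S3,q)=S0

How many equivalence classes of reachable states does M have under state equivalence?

P0 = {S2,S3} | {S0,S1}.
No further refinement is possible. Final partition (2 blocks): {S2,S3} | {S0,S1}.

2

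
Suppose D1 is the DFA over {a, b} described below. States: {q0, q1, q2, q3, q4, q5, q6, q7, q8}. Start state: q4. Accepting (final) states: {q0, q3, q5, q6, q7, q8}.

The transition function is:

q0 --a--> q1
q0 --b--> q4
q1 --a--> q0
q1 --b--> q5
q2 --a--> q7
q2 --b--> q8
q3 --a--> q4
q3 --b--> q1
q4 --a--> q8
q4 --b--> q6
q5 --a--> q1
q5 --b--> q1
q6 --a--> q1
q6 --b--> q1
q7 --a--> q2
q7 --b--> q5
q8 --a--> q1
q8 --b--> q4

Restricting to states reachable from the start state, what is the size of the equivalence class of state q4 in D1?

States {q2,q3,q7} cannot be reached from the start state, so discard them.
Initial partition by acceptance: {q0,q5,q6,q8} | {q1,q4}.
No further refinement is possible. Final partition (2 blocks): {q0,q5,q6,q8} | {q1,q4}.
State q4 belongs to the block {q1,q4}, which has 2 states.

2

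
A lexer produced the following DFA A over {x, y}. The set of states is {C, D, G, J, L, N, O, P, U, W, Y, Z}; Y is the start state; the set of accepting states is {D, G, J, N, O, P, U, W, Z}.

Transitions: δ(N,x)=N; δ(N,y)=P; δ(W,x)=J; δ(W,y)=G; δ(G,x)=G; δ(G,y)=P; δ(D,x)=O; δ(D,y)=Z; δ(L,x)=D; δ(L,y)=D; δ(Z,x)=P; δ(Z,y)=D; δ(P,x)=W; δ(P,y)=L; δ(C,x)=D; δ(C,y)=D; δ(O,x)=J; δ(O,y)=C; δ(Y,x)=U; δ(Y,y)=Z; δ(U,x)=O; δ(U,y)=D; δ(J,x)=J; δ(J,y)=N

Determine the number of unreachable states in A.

0

Exploring from Y, all states are eventually visited, so none are unreachable.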